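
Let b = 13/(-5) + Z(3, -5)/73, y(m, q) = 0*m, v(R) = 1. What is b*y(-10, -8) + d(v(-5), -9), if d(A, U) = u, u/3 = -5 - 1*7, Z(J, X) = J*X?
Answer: -36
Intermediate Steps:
y(m, q) = 0
u = -36 (u = 3*(-5 - 1*7) = 3*(-5 - 7) = 3*(-12) = -36)
b = -1024/365 (b = 13/(-5) + (3*(-5))/73 = 13*(-⅕) - 15*1/73 = -13/5 - 15/73 = -1024/365 ≈ -2.8055)
d(A, U) = -36
b*y(-10, -8) + d(v(-5), -9) = -1024/365*0 - 36 = 0 - 36 = -36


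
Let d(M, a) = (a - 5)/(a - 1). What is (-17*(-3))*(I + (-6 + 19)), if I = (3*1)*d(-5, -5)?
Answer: 918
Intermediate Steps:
d(M, a) = (-5 + a)/(-1 + a)
I = 5 (I = (3*1)*((-5 - 5)/(-1 - 5)) = 3*(-10/(-6)) = 3*(-⅙*(-10)) = 3*(5/3) = 5)
(-17*(-3))*(I + (-6 + 19)) = (-17*(-3))*(5 + (-6 + 19)) = 51*(5 + 13) = 51*18 = 918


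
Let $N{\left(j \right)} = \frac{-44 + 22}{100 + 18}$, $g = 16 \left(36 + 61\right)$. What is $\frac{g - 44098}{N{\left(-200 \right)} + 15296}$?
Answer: $- \frac{2510214}{902453} \approx -2.7815$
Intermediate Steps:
$g = 1552$ ($g = 16 \cdot 97 = 1552$)
$N{\left(j \right)} = - \frac{11}{59}$ ($N{\left(j \right)} = - \frac{22}{118} = \left(-22\right) \frac{1}{118} = - \frac{11}{59}$)
$\frac{g - 44098}{N{\left(-200 \right)} + 15296} = \frac{1552 - 44098}{- \frac{11}{59} + 15296} = - \frac{42546}{\frac{902453}{59}} = \left(-42546\right) \frac{59}{902453} = - \frac{2510214}{902453}$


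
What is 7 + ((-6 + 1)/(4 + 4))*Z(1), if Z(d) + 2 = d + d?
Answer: 7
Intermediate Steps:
Z(d) = -2 + 2*d (Z(d) = -2 + (d + d) = -2 + 2*d)
7 + ((-6 + 1)/(4 + 4))*Z(1) = 7 + ((-6 + 1)/(4 + 4))*(-2 + 2*1) = 7 + (-5/8)*(-2 + 2) = 7 - 5*1/8*0 = 7 - 5/8*0 = 7 + 0 = 7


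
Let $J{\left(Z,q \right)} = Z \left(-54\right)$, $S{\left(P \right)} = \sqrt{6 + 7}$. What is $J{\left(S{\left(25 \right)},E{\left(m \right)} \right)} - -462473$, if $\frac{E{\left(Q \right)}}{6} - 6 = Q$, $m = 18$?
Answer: $462473 - 54 \sqrt{13} \approx 4.6228 \cdot 10^{5}$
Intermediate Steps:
$S{\left(P \right)} = \sqrt{13}$
$E{\left(Q \right)} = 36 + 6 Q$
$J{\left(Z,q \right)} = - 54 Z$
$J{\left(S{\left(25 \right)},E{\left(m \right)} \right)} - -462473 = - 54 \sqrt{13} - -462473 = - 54 \sqrt{13} + 462473 = 462473 - 54 \sqrt{13}$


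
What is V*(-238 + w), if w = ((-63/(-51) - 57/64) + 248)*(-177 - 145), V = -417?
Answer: 18194340087/544 ≈ 3.3445e+7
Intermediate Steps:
w = -43502039/544 (w = ((-63*(-1/51) - 57*1/64) + 248)*(-322) = ((21/17 - 57/64) + 248)*(-322) = (375/1088 + 248)*(-322) = (270199/1088)*(-322) = -43502039/544 ≈ -79967.)
V*(-238 + w) = -417*(-238 - 43502039/544) = -417*(-43631511/544) = 18194340087/544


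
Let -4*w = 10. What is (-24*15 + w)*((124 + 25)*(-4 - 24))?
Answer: 1512350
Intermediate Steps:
w = -5/2 (w = -¼*10 = -5/2 ≈ -2.5000)
(-24*15 + w)*((124 + 25)*(-4 - 24)) = (-24*15 - 5/2)*((124 + 25)*(-4 - 24)) = (-360 - 5/2)*(149*(-28)) = -725/2*(-4172) = 1512350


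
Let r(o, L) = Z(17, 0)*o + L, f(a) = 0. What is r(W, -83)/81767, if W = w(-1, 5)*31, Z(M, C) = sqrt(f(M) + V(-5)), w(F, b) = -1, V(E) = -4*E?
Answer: -83/81767 - 62*sqrt(5)/81767 ≈ -0.0027106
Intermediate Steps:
Z(M, C) = 2*sqrt(5) (Z(M, C) = sqrt(0 - 4*(-5)) = sqrt(0 + 20) = sqrt(20) = 2*sqrt(5))
W = -31 (W = -1*31 = -31)
r(o, L) = L + 2*o*sqrt(5) (r(o, L) = (2*sqrt(5))*o + L = 2*o*sqrt(5) + L = L + 2*o*sqrt(5))
r(W, -83)/81767 = (-83 + 2*(-31)*sqrt(5))/81767 = (-83 - 62*sqrt(5))*(1/81767) = -83/81767 - 62*sqrt(5)/81767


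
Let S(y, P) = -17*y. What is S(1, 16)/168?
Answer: -17/168 ≈ -0.10119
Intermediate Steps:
S(1, 16)/168 = (-17*1)/168 = (1/168)*(-17) = -17/168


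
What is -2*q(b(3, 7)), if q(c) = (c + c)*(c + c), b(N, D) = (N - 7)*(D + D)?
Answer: -25088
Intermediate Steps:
b(N, D) = 2*D*(-7 + N) (b(N, D) = (-7 + N)*(2*D) = 2*D*(-7 + N))
q(c) = 4*c**2 (q(c) = (2*c)*(2*c) = 4*c**2)
-2*q(b(3, 7)) = -8*(2*7*(-7 + 3))**2 = -8*(2*7*(-4))**2 = -8*(-56)**2 = -8*3136 = -2*12544 = -25088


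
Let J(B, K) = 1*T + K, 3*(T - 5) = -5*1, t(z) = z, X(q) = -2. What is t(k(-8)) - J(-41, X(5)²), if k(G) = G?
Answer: -46/3 ≈ -15.333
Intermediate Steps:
T = 10/3 (T = 5 + (-5*1)/3 = 5 + (⅓)*(-5) = 5 - 5/3 = 10/3 ≈ 3.3333)
J(B, K) = 10/3 + K (J(B, K) = 1*(10/3) + K = 10/3 + K)
t(k(-8)) - J(-41, X(5)²) = -8 - (10/3 + (-2)²) = -8 - (10/3 + 4) = -8 - 1*22/3 = -8 - 22/3 = -46/3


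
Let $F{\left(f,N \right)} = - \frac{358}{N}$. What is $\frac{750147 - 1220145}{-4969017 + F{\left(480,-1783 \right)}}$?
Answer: $\frac{838006434}{8859756953} \approx 0.094586$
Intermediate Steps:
$\frac{750147 - 1220145}{-4969017 + F{\left(480,-1783 \right)}} = \frac{750147 - 1220145}{-4969017 - \frac{358}{-1783}} = - \frac{469998}{-4969017 - - \frac{358}{1783}} = - \frac{469998}{-4969017 + \frac{358}{1783}} = - \frac{469998}{- \frac{8859756953}{1783}} = \left(-469998\right) \left(- \frac{1783}{8859756953}\right) = \frac{838006434}{8859756953}$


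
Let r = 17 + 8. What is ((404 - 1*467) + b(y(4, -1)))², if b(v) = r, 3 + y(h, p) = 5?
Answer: 1444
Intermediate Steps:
y(h, p) = 2 (y(h, p) = -3 + 5 = 2)
r = 25
b(v) = 25
((404 - 1*467) + b(y(4, -1)))² = ((404 - 1*467) + 25)² = ((404 - 467) + 25)² = (-63 + 25)² = (-38)² = 1444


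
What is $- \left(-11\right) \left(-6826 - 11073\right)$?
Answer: $-196889$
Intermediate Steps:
$- \left(-11\right) \left(-6826 - 11073\right) = - \left(-11\right) \left(-17899\right) = \left(-1\right) 196889 = -196889$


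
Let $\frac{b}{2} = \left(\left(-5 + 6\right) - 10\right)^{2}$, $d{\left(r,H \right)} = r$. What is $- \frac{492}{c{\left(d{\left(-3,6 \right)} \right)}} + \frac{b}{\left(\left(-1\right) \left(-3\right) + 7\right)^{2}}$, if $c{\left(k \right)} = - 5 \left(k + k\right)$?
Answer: $- \frac{739}{50} \approx -14.78$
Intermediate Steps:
$c{\left(k \right)} = - 10 k$ ($c{\left(k \right)} = - 5 \cdot 2 k = - 10 k$)
$b = 162$ ($b = 2 \left(\left(-5 + 6\right) - 10\right)^{2} = 2 \left(1 - 10\right)^{2} = 2 \left(-9\right)^{2} = 2 \cdot 81 = 162$)
$- \frac{492}{c{\left(d{\left(-3,6 \right)} \right)}} + \frac{b}{\left(\left(-1\right) \left(-3\right) + 7\right)^{2}} = - \frac{492}{\left(-10\right) \left(-3\right)} + \frac{162}{\left(\left(-1\right) \left(-3\right) + 7\right)^{2}} = - \frac{492}{30} + \frac{162}{\left(3 + 7\right)^{2}} = \left(-492\right) \frac{1}{30} + \frac{162}{10^{2}} = - \frac{82}{5} + \frac{162}{100} = - \frac{82}{5} + 162 \cdot \frac{1}{100} = - \frac{82}{5} + \frac{81}{50} = - \frac{739}{50}$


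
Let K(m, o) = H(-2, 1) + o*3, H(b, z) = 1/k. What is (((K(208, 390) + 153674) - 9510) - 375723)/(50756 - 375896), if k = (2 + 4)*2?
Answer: 2764667/3901680 ≈ 0.70858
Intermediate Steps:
k = 12 (k = 6*2 = 12)
H(b, z) = 1/12
K(m, o) = 1/12 + 3*o (K(m, o) = 1/12 + o*3 = 1/12 + 3*o)
(((K(208, 390) + 153674) - 9510) - 375723)/(50756 - 375896) = ((((1/12 + 3*390) + 153674) - 9510) - 375723)/(50756 - 375896) = ((((1/12 + 1170) + 153674) - 9510) - 375723)/(-325140) = (((14041/12 + 153674) - 9510) - 375723)*(-1/325140) = ((1858129/12 - 9510) - 375723)*(-1/325140) = (1744009/12 - 375723)*(-1/325140) = -2764667/12*(-1/325140) = 2764667/3901680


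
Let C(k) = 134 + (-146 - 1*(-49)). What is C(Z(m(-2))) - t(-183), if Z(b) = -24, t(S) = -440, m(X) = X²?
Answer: 477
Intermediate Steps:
C(k) = 37 (C(k) = 134 + (-146 + 49) = 134 - 97 = 37)
C(Z(m(-2))) - t(-183) = 37 - 1*(-440) = 37 + 440 = 477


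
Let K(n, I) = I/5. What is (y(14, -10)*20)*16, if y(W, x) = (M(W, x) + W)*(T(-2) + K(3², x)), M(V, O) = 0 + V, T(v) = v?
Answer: -35840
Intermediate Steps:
K(n, I) = I/5 (K(n, I) = I*(⅕) = I/5)
M(V, O) = V
y(W, x) = 2*W*(-2 + x/5) (y(W, x) = (W + W)*(-2 + x/5) = (2*W)*(-2 + x/5) = 2*W*(-2 + x/5))
(y(14, -10)*20)*16 = (((⅖)*14*(-10 - 10))*20)*16 = (((⅖)*14*(-20))*20)*16 = -112*20*16 = -2240*16 = -35840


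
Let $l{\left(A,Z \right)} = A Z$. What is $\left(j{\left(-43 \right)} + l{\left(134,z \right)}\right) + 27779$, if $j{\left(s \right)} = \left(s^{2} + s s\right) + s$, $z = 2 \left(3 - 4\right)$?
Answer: $31166$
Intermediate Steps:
$z = -2$ ($z = 2 \left(-1\right) = -2$)
$j{\left(s \right)} = s + 2 s^{2}$ ($j{\left(s \right)} = \left(s^{2} + s^{2}\right) + s = 2 s^{2} + s = s + 2 s^{2}$)
$\left(j{\left(-43 \right)} + l{\left(134,z \right)}\right) + 27779 = \left(- 43 \left(1 + 2 \left(-43\right)\right) + 134 \left(-2\right)\right) + 27779 = \left(- 43 \left(1 - 86\right) - 268\right) + 27779 = \left(\left(-43\right) \left(-85\right) - 268\right) + 27779 = \left(3655 - 268\right) + 27779 = 3387 + 27779 = 31166$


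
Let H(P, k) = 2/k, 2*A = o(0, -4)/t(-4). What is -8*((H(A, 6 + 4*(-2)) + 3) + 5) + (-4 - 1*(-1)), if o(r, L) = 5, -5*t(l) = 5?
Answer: -59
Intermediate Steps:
t(l) = -1 (t(l) = -⅕*5 = -1)
A = -5/2 (A = (5/(-1))/2 = (5*(-1))/2 = (½)*(-5) = -5/2 ≈ -2.5000)
-8*((H(A, 6 + 4*(-2)) + 3) + 5) + (-4 - 1*(-1)) = -8*((2/(6 + 4*(-2)) + 3) + 5) + (-4 - 1*(-1)) = -8*((2/(6 - 8) + 3) + 5) + (-4 + 1) = -8*((2/(-2) + 3) + 5) - 3 = -8*((2*(-½) + 3) + 5) - 3 = -8*((-1 + 3) + 5) - 3 = -8*(2 + 5) - 3 = -8*7 - 3 = -56 - 3 = -59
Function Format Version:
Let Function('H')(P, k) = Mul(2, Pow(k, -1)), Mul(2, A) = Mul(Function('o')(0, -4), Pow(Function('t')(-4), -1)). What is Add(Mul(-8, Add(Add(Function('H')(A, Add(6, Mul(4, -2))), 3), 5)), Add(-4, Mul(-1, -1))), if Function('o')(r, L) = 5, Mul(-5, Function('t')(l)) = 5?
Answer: -59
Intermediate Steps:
Function('t')(l) = -1 (Function('t')(l) = Mul(Rational(-1, 5), 5) = -1)
A = Rational(-5, 2) (A = Mul(Rational(1, 2), Mul(5, Pow(-1, -1))) = Mul(Rational(1, 2), Mul(5, -1)) = Mul(Rational(1, 2), -5) = Rational(-5, 2) ≈ -2.5000)
Add(Mul(-8, Add(Add(Function('H')(A, Add(6, Mul(4, -2))), 3), 5)), Add(-4, Mul(-1, -1))) = Add(Mul(-8, Add(Add(Mul(2, Pow(Add(6, Mul(4, -2)), -1)), 3), 5)), Add(-4, Mul(-1, -1))) = Add(Mul(-8, Add(Add(Mul(2, Pow(Add(6, -8), -1)), 3), 5)), Add(-4, 1)) = Add(Mul(-8, Add(Add(Mul(2, Pow(-2, -1)), 3), 5)), -3) = Add(Mul(-8, Add(Add(Mul(2, Rational(-1, 2)), 3), 5)), -3) = Add(Mul(-8, Add(Add(-1, 3), 5)), -3) = Add(Mul(-8, Add(2, 5)), -3) = Add(Mul(-8, 7), -3) = Add(-56, -3) = -59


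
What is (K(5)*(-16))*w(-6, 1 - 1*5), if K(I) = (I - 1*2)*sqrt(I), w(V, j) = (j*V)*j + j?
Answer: 4800*sqrt(5) ≈ 10733.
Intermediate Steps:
w(V, j) = j + V*j**2 (w(V, j) = (V*j)*j + j = V*j**2 + j = j + V*j**2)
K(I) = sqrt(I)*(-2 + I) (K(I) = (I - 2)*sqrt(I) = (-2 + I)*sqrt(I) = sqrt(I)*(-2 + I))
(K(5)*(-16))*w(-6, 1 - 1*5) = ((sqrt(5)*(-2 + 5))*(-16))*((1 - 1*5)*(1 - 6*(1 - 1*5))) = ((sqrt(5)*3)*(-16))*((1 - 5)*(1 - 6*(1 - 5))) = ((3*sqrt(5))*(-16))*(-4*(1 - 6*(-4))) = (-48*sqrt(5))*(-4*(1 + 24)) = (-48*sqrt(5))*(-4*25) = -48*sqrt(5)*(-100) = 4800*sqrt(5)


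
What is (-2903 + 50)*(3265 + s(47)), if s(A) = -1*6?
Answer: -9297927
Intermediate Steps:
s(A) = -6
(-2903 + 50)*(3265 + s(47)) = (-2903 + 50)*(3265 - 6) = -2853*3259 = -9297927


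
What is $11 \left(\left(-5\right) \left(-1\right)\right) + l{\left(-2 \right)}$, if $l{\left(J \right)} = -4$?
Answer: $51$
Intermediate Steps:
$11 \left(\left(-5\right) \left(-1\right)\right) + l{\left(-2 \right)} = 11 \left(\left(-5\right) \left(-1\right)\right) - 4 = 11 \cdot 5 - 4 = 55 - 4 = 51$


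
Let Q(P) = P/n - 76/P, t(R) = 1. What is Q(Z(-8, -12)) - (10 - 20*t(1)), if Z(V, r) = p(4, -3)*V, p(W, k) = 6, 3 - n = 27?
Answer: 163/12 ≈ 13.583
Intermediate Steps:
n = -24 (n = 3 - 1*27 = 3 - 27 = -24)
Z(V, r) = 6*V
Q(P) = -76/P - P/24 (Q(P) = P/(-24) - 76/P = P*(-1/24) - 76/P = -P/24 - 76/P = -76/P - P/24)
Q(Z(-8, -12)) - (10 - 20*t(1)) = (-76/(6*(-8)) - (-8)/4) - (10 - 20*1) = (-76/(-48) - 1/24*(-48)) - (10 - 20) = (-76*(-1/48) + 2) - 1*(-10) = (19/12 + 2) + 10 = 43/12 + 10 = 163/12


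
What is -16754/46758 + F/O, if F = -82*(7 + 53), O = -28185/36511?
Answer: 279961999049/43929141 ≈ 6373.0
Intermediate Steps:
O = -28185/36511 (O = -28185*1/36511 = -28185/36511 ≈ -0.77196)
F = -4920 (F = -82*60 = -4920)
-16754/46758 + F/O = -16754/46758 - 4920/(-28185/36511) = -16754*1/46758 - 4920*(-36511/28185) = -8377/23379 + 11975608/1879 = 279961999049/43929141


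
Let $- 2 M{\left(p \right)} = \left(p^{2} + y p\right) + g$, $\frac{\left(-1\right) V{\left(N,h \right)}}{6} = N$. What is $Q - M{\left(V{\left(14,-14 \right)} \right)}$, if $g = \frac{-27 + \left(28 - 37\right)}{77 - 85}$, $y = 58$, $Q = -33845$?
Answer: $- \frac{131003}{4} \approx -32751.0$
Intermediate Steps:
$V{\left(N,h \right)} = - 6 N$
$g = \frac{9}{2}$ ($g = \frac{-27 - 9}{-8} = \left(-36\right) \left(- \frac{1}{8}\right) = \frac{9}{2} \approx 4.5$)
$M{\left(p \right)} = - \frac{9}{4} - 29 p - \frac{p^{2}}{2}$ ($M{\left(p \right)} = - \frac{\left(p^{2} + 58 p\right) + \frac{9}{2}}{2} = - \frac{\frac{9}{2} + p^{2} + 58 p}{2} = - \frac{9}{4} - 29 p - \frac{p^{2}}{2}$)
$Q - M{\left(V{\left(14,-14 \right)} \right)} = -33845 - \left(- \frac{9}{4} - 29 \left(\left(-6\right) 14\right) - \frac{\left(\left(-6\right) 14\right)^{2}}{2}\right) = -33845 - \left(- \frac{9}{4} - -2436 - \frac{\left(-84\right)^{2}}{2}\right) = -33845 - \left(- \frac{9}{4} + 2436 - 3528\right) = -33845 - - \frac{4377}{4} = -33845 + \frac{4377}{4} = - \frac{131003}{4}$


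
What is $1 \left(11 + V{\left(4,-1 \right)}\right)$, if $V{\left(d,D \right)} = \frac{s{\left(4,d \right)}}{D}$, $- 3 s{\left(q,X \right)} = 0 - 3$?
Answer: $10$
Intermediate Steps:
$s{\left(q,X \right)} = 1$ ($s{\left(q,X \right)} = - \frac{0 - 3}{3} = \left(- \frac{1}{3}\right) \left(-3\right) = 1$)
$V{\left(d,D \right)} = \frac{1}{D}$ ($V{\left(d,D \right)} = 1 \frac{1}{D} = \frac{1}{D}$)
$1 \left(11 + V{\left(4,-1 \right)}\right) = 1 \left(11 + \frac{1}{-1}\right) = 1 \left(11 - 1\right) = 1 \cdot 10 = 10$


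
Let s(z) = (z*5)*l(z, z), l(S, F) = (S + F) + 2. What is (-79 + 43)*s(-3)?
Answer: -2160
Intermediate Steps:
l(S, F) = 2 + F + S (l(S, F) = (F + S) + 2 = 2 + F + S)
s(z) = 5*z*(2 + 2*z) (s(z) = (z*5)*(2 + z + z) = (5*z)*(2 + 2*z) = 5*z*(2 + 2*z))
(-79 + 43)*s(-3) = (-79 + 43)*(10*(-3)*(1 - 3)) = -360*(-3)*(-2) = -36*60 = -2160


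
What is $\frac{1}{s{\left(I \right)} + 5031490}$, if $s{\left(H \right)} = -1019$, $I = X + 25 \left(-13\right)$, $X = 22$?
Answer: $\frac{1}{5030471} \approx 1.9879 \cdot 10^{-7}$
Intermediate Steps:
$I = -303$ ($I = 22 + 25 \left(-13\right) = 22 - 325 = -303$)
$\frac{1}{s{\left(I \right)} + 5031490} = \frac{1}{-1019 + 5031490} = \frac{1}{5030471}$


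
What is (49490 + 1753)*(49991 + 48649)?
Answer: 5054609520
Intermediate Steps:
(49490 + 1753)*(49991 + 48649) = 51243*98640 = 5054609520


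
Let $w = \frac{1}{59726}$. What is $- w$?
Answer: $- \frac{1}{59726} \approx -1.6743 \cdot 10^{-5}$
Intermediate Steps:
$w = \frac{1}{59726} \approx 1.6743 \cdot 10^{-5}$
$- w = \left(-1\right) \frac{1}{59726} = - \frac{1}{59726}$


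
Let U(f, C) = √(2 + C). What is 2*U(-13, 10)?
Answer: 4*√3 ≈ 6.9282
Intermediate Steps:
2*U(-13, 10) = 2*√(2 + 10) = 2*√12 = 2*(2*√3) = 4*√3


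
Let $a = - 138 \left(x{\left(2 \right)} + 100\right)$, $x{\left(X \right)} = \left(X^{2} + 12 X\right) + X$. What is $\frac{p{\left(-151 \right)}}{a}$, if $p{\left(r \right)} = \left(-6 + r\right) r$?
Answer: $- \frac{23707}{17940} \approx -1.3215$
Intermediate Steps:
$p{\left(r \right)} = r \left(-6 + r\right)$
$x{\left(X \right)} = X^{2} + 13 X$
$a = -17940$ ($a = - 138 \left(2 \left(13 + 2\right) + 100\right) = - 138 \left(2 \cdot 15 + 100\right) = - 138 \left(30 + 100\right) = \left(-138\right) 130 = -17940$)
$\frac{p{\left(-151 \right)}}{a} = \frac{\left(-151\right) \left(-6 - 151\right)}{-17940} = \left(-151\right) \left(-157\right) \left(- \frac{1}{17940}\right) = 23707 \left(- \frac{1}{17940}\right) = - \frac{23707}{17940}$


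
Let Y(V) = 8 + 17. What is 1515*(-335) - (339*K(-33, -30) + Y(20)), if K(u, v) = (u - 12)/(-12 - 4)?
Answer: -8136055/16 ≈ -5.0850e+5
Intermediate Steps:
Y(V) = 25
K(u, v) = ¾ - u/16 (K(u, v) = (-12 + u)/(-16) = (-12 + u)*(-1/16) = ¾ - u/16)
1515*(-335) - (339*K(-33, -30) + Y(20)) = 1515*(-335) - (339*(¾ - 1/16*(-33)) + 25) = -507525 - (339*(¾ + 33/16) + 25) = -507525 - (339*(45/16) + 25) = -507525 - (15255/16 + 25) = -507525 - 1*15655/16 = -507525 - 15655/16 = -8136055/16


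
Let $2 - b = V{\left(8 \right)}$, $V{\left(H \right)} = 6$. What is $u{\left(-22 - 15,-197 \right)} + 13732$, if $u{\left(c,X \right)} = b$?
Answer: $13728$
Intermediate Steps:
$b = -4$ ($b = 2 - 6 = -4$)
$u{\left(c,X \right)} = -4$
$u{\left(-22 - 15,-197 \right)} + 13732 = -4 + 13732 = 13728$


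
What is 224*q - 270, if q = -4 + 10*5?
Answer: 10034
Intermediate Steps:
q = 46 (q = -4 + 50 = 46)
224*q - 270 = 224*46 - 270 = 10304 - 270 = 10034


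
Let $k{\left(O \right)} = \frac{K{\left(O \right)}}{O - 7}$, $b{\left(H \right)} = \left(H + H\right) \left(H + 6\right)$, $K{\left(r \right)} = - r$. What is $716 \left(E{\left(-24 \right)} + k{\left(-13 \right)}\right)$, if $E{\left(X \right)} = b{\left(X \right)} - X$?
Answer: $\frac{3176713}{5} \approx 6.3534 \cdot 10^{5}$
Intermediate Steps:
$b{\left(H \right)} = 2 H \left(6 + H\right)$
$E{\left(X \right)} = - X + 2 X \left(6 + X\right)$ ($E{\left(X \right)} = 2 X \left(6 + X\right) - X = - X + 2 X \left(6 + X\right)$)
$k{\left(O \right)} = - \frac{O}{-7 + O}$ ($k{\left(O \right)} = \frac{\left(-1\right) O}{O - 7} = \frac{\left(-1\right) O}{-7 + O} = - \frac{O}{-7 + O}$)
$716 \left(E{\left(-24 \right)} + k{\left(-13 \right)}\right) = 716 \left(- 24 \left(11 + 2 \left(-24\right)\right) - - \frac{13}{-7 - 13}\right) = 716 \left(- 24 \left(11 - 48\right) - - \frac{13}{-20}\right) = 716 \left(\left(-24\right) \left(-37\right) - \left(-13\right) \left(- \frac{1}{20}\right)\right) = 716 \left(888 - \frac{13}{20}\right) = 716 \cdot \frac{17747}{20} = \frac{3176713}{5}$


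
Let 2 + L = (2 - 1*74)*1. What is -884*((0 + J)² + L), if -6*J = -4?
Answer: 585208/9 ≈ 65023.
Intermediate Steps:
J = ⅔ (J = -⅙*(-4) = ⅔ ≈ 0.66667)
L = -74 (L = -2 + (2 - 1*74)*1 = -2 + (2 - 74)*1 = -2 - 72*1 = -2 - 72 = -74)
-884*((0 + J)² + L) = -884*((0 + ⅔)² - 74) = -884*((⅔)² - 74) = -884*(4/9 - 74) = -884*(-662/9) = 585208/9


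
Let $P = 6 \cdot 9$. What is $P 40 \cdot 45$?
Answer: $97200$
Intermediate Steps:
$P = 54$
$P 40 \cdot 45 = 54 \cdot 40 \cdot 45 = 2160 \cdot 45 = 97200$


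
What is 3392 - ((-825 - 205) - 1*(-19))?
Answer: 4403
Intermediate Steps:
3392 - ((-825 - 205) - 1*(-19)) = 3392 - (-1030 + 19) = 3392 - 1*(-1011) = 3392 + 1011 = 4403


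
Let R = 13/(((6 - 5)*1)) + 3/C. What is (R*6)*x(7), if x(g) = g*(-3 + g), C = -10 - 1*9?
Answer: 40992/19 ≈ 2157.5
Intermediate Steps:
C = -19 (C = -10 - 9 = -19)
R = 244/19 (R = 13/(((6 - 5)*1)) + 3/(-19) = 13/((1*1)) + 3*(-1/19) = 13/1 - 3/19 = 13*1 - 3/19 = 13 - 3/19 = 244/19 ≈ 12.842)
(R*6)*x(7) = ((244/19)*6)*(7*(-3 + 7)) = 1464*(7*4)/19 = (1464/19)*28 = 40992/19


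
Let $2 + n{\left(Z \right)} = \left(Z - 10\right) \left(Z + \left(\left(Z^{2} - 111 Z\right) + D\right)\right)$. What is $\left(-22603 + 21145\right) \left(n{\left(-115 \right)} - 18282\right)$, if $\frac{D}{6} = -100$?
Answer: $4633026822$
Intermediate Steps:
$D = -600$ ($D = 6 \left(-100\right) = -600$)
$n{\left(Z \right)} = -2 + \left(-10 + Z\right) \left(-600 + Z^{2} - 110 Z\right)$ ($n{\left(Z \right)} = -2 + \left(Z - 10\right) \left(Z - \left(600 - Z^{2} + 111 Z\right)\right) = -2 + \left(-10 + Z\right) \left(Z - \left(600 - Z^{2} + 111 Z\right)\right) = -2 + \left(-10 + Z\right) \left(-600 + Z^{2} - 110 Z\right)$)
$\left(-22603 + 21145\right) \left(n{\left(-115 \right)} - 18282\right) = \left(-22603 + 21145\right) \left(\left(5998 + \left(-115\right)^{3} - 120 \left(-115\right)^{2} + 500 \left(-115\right)\right) - 18282\right) = - 1458 \left(\left(5998 - 1520875 - 1587000 - 57500\right) - 18282\right) = - 1458 \left(-3159377 - 18282\right) = \left(-1458\right) \left(-3177659\right) = 4633026822$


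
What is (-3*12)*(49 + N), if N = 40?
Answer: -3204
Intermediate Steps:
(-3*12)*(49 + N) = (-3*12)*(49 + 40) = -36*89 = -3204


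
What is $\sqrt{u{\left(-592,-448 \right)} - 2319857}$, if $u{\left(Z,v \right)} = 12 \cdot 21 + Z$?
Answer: $i \sqrt{2320197} \approx 1523.2 i$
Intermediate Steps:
$u{\left(Z,v \right)} = 252 + Z$
$\sqrt{u{\left(-592,-448 \right)} - 2319857} = \sqrt{\left(252 - 592\right) - 2319857} = \sqrt{-340 - 2319857} = \sqrt{-2320197} = i \sqrt{2320197}$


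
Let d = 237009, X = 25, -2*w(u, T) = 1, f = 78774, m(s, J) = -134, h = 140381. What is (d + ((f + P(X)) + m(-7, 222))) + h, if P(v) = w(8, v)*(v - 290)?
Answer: 912325/2 ≈ 4.5616e+5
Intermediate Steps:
w(u, T) = -1/2 (w(u, T) = -1/2*1 = -1/2)
P(v) = 145 - v/2 (P(v) = -(v - 290)/2 = -(-290 + v)/2 = 145 - v/2)
(d + ((f + P(X)) + m(-7, 222))) + h = (237009 + ((78774 + (145 - 1/2*25)) - 134)) + 140381 = (237009 + ((78774 + (145 - 25/2)) - 134)) + 140381 = (237009 + ((78774 + 265/2) - 134)) + 140381 = (237009 + (157813/2 - 134)) + 140381 = (237009 + 157545/2) + 140381 = 631563/2 + 140381 = 912325/2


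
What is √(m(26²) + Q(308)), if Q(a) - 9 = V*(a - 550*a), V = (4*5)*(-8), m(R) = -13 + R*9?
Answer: 40*√16913 ≈ 5202.0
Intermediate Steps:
m(R) = -13 + 9*R
V = -160 (V = 20*(-8) = -160)
Q(a) = 9 + 87840*a (Q(a) = 9 - 160*(a - 550*a) = 9 - (-87840)*a = 9 + 87840*a)
√(m(26²) + Q(308)) = √((-13 + 9*26²) + (9 + 87840*308)) = √((-13 + 9*676) + (9 + 27054720)) = √((-13 + 6084) + 27054729) = √(6071 + 27054729) = √27060800 = 40*√16913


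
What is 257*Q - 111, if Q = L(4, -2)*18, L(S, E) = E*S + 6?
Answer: -9363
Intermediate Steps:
L(S, E) = 6 + E*S
Q = -36 (Q = (6 - 2*4)*18 = (6 - 8)*18 = -2*18 = -36)
257*Q - 111 = 257*(-36) - 111 = -9252 - 111 = -9363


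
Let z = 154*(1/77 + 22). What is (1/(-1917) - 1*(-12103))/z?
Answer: 2320145/649863 ≈ 3.5702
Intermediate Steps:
z = 3390 (z = 154*(1/77 + 22) = 154*(1695/77) = 3390)
(1/(-1917) - 1*(-12103))/z = (1/(-1917) - 1*(-12103))/3390 = (-1/1917 + 12103)*(1/3390) = (23201450/1917)*(1/3390) = 2320145/649863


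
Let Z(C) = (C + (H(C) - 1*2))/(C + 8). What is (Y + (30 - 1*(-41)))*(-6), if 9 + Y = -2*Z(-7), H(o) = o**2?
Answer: 108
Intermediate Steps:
Z(C) = (-2 + C + C**2)/(8 + C) (Z(C) = (C + (C**2 - 1*2))/(C + 8) = (C + (C**2 - 2))/(8 + C) = (C + (-2 + C**2))/(8 + C) = (-2 + C + C**2)/(8 + C))
Y = -89 (Y = -9 - 2*(-2 - 7 + (-7)**2)/(8 - 7) = -9 - 2*(-2 - 7 + 49)/1 = -9 - 2*40 = -9 - 80 = -89)
(Y + (30 - 1*(-41)))*(-6) = (-89 + (30 - 1*(-41)))*(-6) = (-89 + (30 + 41))*(-6) = (-89 + 71)*(-6) = -18*(-6) = 108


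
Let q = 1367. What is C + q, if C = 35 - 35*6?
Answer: 1192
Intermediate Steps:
C = -175 (C = 35 - 210 = -175)
C + q = -175 + 1367 = 1192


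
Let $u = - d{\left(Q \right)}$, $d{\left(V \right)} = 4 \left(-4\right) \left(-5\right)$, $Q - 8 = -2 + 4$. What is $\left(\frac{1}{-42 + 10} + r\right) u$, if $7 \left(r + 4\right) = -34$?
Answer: $\frac{9955}{14} \approx 711.07$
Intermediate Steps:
$r = - \frac{62}{7}$ ($r = -4 + \frac{1}{7} \left(-34\right) = -4 - \frac{34}{7} = - \frac{62}{7} \approx -8.8571$)
$Q = 10$ ($Q = 8 + \left(-2 + 4\right) = 8 + 2 = 10$)
$d{\left(V \right)} = 80$ ($d{\left(V \right)} = \left(-16\right) \left(-5\right) = 80$)
$u = -80$ ($u = \left(-1\right) 80 = -80$)
$\left(\frac{1}{-42 + 10} + r\right) u = \left(\frac{1}{-42 + 10} - \frac{62}{7}\right) \left(-80\right) = \left(\frac{1}{-32} - \frac{62}{7}\right) \left(-80\right) = \left(- \frac{1}{32} - \frac{62}{7}\right) \left(-80\right) = \left(- \frac{1991}{224}\right) \left(-80\right) = \frac{9955}{14}$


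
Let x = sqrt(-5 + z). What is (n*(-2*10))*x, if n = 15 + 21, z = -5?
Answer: -720*I*sqrt(10) ≈ -2276.8*I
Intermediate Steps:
n = 36
x = I*sqrt(10) (x = sqrt(-5 - 5) = sqrt(-10) = I*sqrt(10) ≈ 3.1623*I)
(n*(-2*10))*x = (36*(-2*10))*(I*sqrt(10)) = (36*(-20))*(I*sqrt(10)) = -720*I*sqrt(10)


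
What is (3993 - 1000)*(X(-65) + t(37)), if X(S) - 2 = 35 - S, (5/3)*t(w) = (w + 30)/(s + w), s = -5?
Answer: 49447353/160 ≈ 3.0905e+5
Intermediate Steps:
t(w) = 3*(30 + w)/(5*(-5 + w)) (t(w) = 3*((w + 30)/(-5 + w))/5 = 3*((30 + w)/(-5 + w))/5 = 3*(30 + w)/(5*(-5 + w)))
X(S) = 37 - S (X(S) = 2 + (35 - S) = 37 - S)
(3993 - 1000)*(X(-65) + t(37)) = (3993 - 1000)*((37 - 1*(-65)) + 3*(30 + 37)/(5*(-5 + 37))) = 2993*((37 + 65) + (3/5)*67/32) = 2993*(102 + (3/5)*(1/32)*67) = 2993*(102 + 201/160) = 2993*(16521/160) = 49447353/160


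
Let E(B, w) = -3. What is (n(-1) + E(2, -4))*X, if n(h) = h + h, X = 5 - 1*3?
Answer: -10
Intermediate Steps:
X = 2 (X = 5 - 3 = 2)
n(h) = 2*h
(n(-1) + E(2, -4))*X = (2*(-1) - 3)*2 = (-2 - 3)*2 = -5*2 = -10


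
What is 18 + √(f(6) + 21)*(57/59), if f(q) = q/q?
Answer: 18 + 57*√22/59 ≈ 22.531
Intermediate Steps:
f(q) = 1
18 + √(f(6) + 21)*(57/59) = 18 + √(1 + 21)*(57/59) = 18 + √22*(57*(1/59)) = 18 + √22*(57/59) = 18 + 57*√22/59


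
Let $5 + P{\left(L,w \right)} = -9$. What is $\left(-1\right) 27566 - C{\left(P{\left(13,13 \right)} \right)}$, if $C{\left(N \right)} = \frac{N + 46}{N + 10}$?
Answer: $-27558$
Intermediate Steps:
$P{\left(L,w \right)} = -14$ ($P{\left(L,w \right)} = -5 - 9 = -14$)
$C{\left(N \right)} = \frac{46 + N}{10 + N}$
$\left(-1\right) 27566 - C{\left(P{\left(13,13 \right)} \right)} = \left(-1\right) 27566 - \frac{46 - 14}{10 - 14} = -27566 - \frac{1}{-4} \cdot 32 = -27566 - \left(- \frac{1}{4}\right) 32 = -27566 - -8 = -27566 + 8 = -27558$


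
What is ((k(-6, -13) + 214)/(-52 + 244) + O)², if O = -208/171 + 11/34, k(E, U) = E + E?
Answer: 219424969/8653464576 ≈ 0.025357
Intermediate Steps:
k(E, U) = 2*E
O = -5191/5814 (O = -208*1/171 + 11*(1/34) = -208/171 + 11/34 = -5191/5814 ≈ -0.89285)
((k(-6, -13) + 214)/(-52 + 244) + O)² = ((2*(-6) + 214)/(-52 + 244) - 5191/5814)² = ((-12 + 214)/192 - 5191/5814)² = (202*(1/192) - 5191/5814)² = (101/96 - 5191/5814)² = (14813/93024)² = 219424969/8653464576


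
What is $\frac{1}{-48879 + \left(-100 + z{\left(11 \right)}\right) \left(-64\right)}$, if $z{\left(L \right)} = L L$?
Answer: $- \frac{1}{50223} \approx -1.9911 \cdot 10^{-5}$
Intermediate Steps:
$z{\left(L \right)} = L^{2}$
$\frac{1}{-48879 + \left(-100 + z{\left(11 \right)}\right) \left(-64\right)} = \frac{1}{-48879 + \left(-100 + 11^{2}\right) \left(-64\right)} = \frac{1}{-48879 + \left(-100 + 121\right) \left(-64\right)} = \frac{1}{-48879 + 21 \left(-64\right)} = \frac{1}{-48879 - 1344} = \frac{1}{-50223} = - \frac{1}{50223}$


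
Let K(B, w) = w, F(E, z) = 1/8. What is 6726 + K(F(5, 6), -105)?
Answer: 6621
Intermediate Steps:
F(E, z) = 1/8
6726 + K(F(5, 6), -105) = 6726 - 105 = 6621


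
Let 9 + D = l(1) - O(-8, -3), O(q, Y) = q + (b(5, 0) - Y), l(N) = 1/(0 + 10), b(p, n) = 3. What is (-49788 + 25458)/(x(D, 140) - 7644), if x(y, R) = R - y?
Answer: 243300/74971 ≈ 3.2453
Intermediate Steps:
l(N) = ⅒ (l(N) = 1/10 = ⅒)
O(q, Y) = 3 + q - Y (O(q, Y) = q + (3 - Y) = 3 + q - Y)
D = -69/10 (D = -9 + (⅒ - (3 - 8 - 1*(-3))) = -9 + (⅒ - (3 - 8 + 3)) = -9 + (⅒ - 1*(-2)) = -9 + (⅒ + 2) = -9 + 21/10 = -69/10 ≈ -6.9000)
(-49788 + 25458)/(x(D, 140) - 7644) = (-49788 + 25458)/((140 - 1*(-69/10)) - 7644) = -24330/((140 + 69/10) - 7644) = -24330/(1469/10 - 7644) = -24330/(-74971/10) = -24330*(-10/74971) = 243300/74971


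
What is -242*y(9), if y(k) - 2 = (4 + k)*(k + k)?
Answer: -57112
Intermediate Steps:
y(k) = 2 + 2*k*(4 + k) (y(k) = 2 + (4 + k)*(k + k) = 2 + (4 + k)*(2*k) = 2 + 2*k*(4 + k))
-242*y(9) = -242*(2 + 2*9² + 8*9) = -242*(2 + 2*81 + 72) = -242*(2 + 162 + 72) = -242*236 = -57112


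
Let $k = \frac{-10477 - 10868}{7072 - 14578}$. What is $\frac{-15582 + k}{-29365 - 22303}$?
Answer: $\frac{38979049}{129273336} \approx 0.30152$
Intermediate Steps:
$k = \frac{7115}{2502}$ ($k = - \frac{21345}{-7506} = \left(-21345\right) \left(- \frac{1}{7506}\right) = \frac{7115}{2502} \approx 2.8437$)
$\frac{-15582 + k}{-29365 - 22303} = \frac{-15582 + \frac{7115}{2502}}{-29365 - 22303} = - \frac{38979049}{2502 \left(-51668\right)} = \left(- \frac{38979049}{2502}\right) \left(- \frac{1}{51668}\right) = \frac{38979049}{129273336}$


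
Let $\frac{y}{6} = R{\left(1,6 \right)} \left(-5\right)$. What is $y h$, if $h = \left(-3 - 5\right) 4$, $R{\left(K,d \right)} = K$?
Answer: $960$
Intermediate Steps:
$h = -32$ ($h = \left(-8\right) 4 = -32$)
$y = -30$ ($y = 6 \cdot 1 \left(-5\right) = 6 \left(-5\right) = -30$)
$y h = \left(-30\right) \left(-32\right) = 960$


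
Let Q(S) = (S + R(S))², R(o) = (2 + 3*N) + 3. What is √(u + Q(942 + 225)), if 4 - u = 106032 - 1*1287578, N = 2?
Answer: √2569234 ≈ 1602.9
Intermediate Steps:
R(o) = 11 (R(o) = (2 + 3*2) + 3 = (2 + 6) + 3 = 8 + 3 = 11)
u = 1181550 (u = 4 - (106032 - 1*1287578) = 4 - (106032 - 1287578) = 4 - 1*(-1181546) = 4 + 1181546 = 1181550)
Q(S) = (11 + S)² (Q(S) = (S + 11)² = (11 + S)²)
√(u + Q(942 + 225)) = √(1181550 + (11 + (942 + 225))²) = √(1181550 + (11 + 1167)²) = √(1181550 + 1178²) = √(1181550 + 1387684) = √2569234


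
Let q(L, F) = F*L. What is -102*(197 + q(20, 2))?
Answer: -24174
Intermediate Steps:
-102*(197 + q(20, 2)) = -102*(197 + 2*20) = -102*(197 + 40) = -102*237 = -24174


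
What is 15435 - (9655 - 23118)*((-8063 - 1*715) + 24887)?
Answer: 216890902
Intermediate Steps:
15435 - (9655 - 23118)*((-8063 - 1*715) + 24887) = 15435 - (-13463)*((-8063 - 715) + 24887) = 15435 - (-13463)*(-8778 + 24887) = 15435 - (-13463)*16109 = 15435 - 1*(-216875467) = 15435 + 216875467 = 216890902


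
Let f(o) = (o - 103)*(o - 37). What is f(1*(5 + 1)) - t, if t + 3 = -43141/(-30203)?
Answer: 90867889/30203 ≈ 3008.6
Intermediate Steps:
f(o) = (-103 + o)*(-37 + o)
t = -47468/30203 (t = -3 - 43141/(-30203) = -3 - 43141*(-1/30203) = -3 + 43141/30203 = -47468/30203 ≈ -1.5716)
f(1*(5 + 1)) - t = (3811 + (1*(5 + 1))² - 140*(5 + 1)) - 1*(-47468/30203) = (3811 + (1*6)² - 140*6) + 47468/30203 = (3811 + 6² - 140*6) + 47468/30203 = (3811 + 36 - 840) + 47468/30203 = 3007 + 47468/30203 = 90867889/30203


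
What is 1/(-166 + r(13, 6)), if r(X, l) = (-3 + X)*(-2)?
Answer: -1/186 ≈ -0.0053763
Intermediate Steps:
r(X, l) = 6 - 2*X
1/(-166 + r(13, 6)) = 1/(-166 + (6 - 2*13)) = 1/(-166 + (6 - 26)) = 1/(-166 - 20) = 1/(-186) = -1/186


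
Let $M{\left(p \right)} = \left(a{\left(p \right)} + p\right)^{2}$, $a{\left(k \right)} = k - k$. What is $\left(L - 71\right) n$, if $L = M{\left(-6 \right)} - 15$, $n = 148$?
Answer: $-7400$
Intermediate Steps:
$a{\left(k \right)} = 0$
$M{\left(p \right)} = p^{2}$ ($M{\left(p \right)} = \left(0 + p\right)^{2} = p^{2}$)
$L = 21$ ($L = \left(-6\right)^{2} - 15 = 36 - 15 = 21$)
$\left(L - 71\right) n = \left(21 - 71\right) 148 = \left(-50\right) 148 = -7400$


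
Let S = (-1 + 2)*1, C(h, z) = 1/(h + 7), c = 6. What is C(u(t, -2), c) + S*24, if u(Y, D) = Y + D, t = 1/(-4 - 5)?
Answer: 1065/44 ≈ 24.205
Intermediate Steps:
t = -1/9 (t = 1/(-9) = -1/9 ≈ -0.11111)
u(Y, D) = D + Y
C(h, z) = 1/(7 + h)
S = 1 (S = 1*1 = 1)
C(u(t, -2), c) + S*24 = 1/(7 + (-2 - 1/9)) + 1*24 = 1/(7 - 19/9) + 24 = 1/(44/9) + 24 = 9/44 + 24 = 1065/44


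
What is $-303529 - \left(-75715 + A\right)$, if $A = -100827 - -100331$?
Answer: $-227318$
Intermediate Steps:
$A = -496$ ($A = -100827 + 100331 = -496$)
$-303529 - \left(-75715 + A\right) = -303529 - \left(-75715 - 496\right) = -303529 - -76211 = -303529 + 76211 = -227318$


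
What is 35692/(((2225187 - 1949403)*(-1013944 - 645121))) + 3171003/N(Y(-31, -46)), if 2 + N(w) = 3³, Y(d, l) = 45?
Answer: 72543603551250679/571929477450 ≈ 1.2684e+5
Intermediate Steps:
N(w) = 25 (N(w) = -2 + 3³ = -2 + 27 = 25)
35692/(((2225187 - 1949403)*(-1013944 - 645121))) + 3171003/N(Y(-31, -46)) = 35692/(((2225187 - 1949403)*(-1013944 - 645121))) + 3171003/25 = 35692/((275784*(-1659065))) + 3171003*(1/25) = 35692/(-457543581960) + 3171003/25 = 35692*(-1/457543581960) + 3171003/25 = -8923/114385895490 + 3171003/25 = 72543603551250679/571929477450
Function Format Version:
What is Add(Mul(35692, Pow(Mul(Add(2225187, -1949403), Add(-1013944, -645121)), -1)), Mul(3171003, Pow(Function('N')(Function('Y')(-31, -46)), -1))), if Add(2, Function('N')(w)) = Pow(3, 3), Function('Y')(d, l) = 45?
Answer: Rational(72543603551250679, 571929477450) ≈ 1.2684e+5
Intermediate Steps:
Function('N')(w) = 25 (Function('N')(w) = Add(-2, Pow(3, 3)) = Add(-2, 27) = 25)
Add(Mul(35692, Pow(Mul(Add(2225187, -1949403), Add(-1013944, -645121)), -1)), Mul(3171003, Pow(Function('N')(Function('Y')(-31, -46)), -1))) = Add(Mul(35692, Pow(Mul(Add(2225187, -1949403), Add(-1013944, -645121)), -1)), Mul(3171003, Pow(25, -1))) = Add(Mul(35692, Pow(Mul(275784, -1659065), -1)), Mul(3171003, Rational(1, 25))) = Add(Mul(35692, Pow(-457543581960, -1)), Rational(3171003, 25)) = Add(Mul(35692, Rational(-1, 457543581960)), Rational(3171003, 25)) = Add(Rational(-8923, 114385895490), Rational(3171003, 25)) = Rational(72543603551250679, 571929477450)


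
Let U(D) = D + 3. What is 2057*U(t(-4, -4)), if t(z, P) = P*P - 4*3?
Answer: 14399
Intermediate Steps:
t(z, P) = -12 + P² (t(z, P) = P² - 12 = -12 + P²)
U(D) = 3 + D
2057*U(t(-4, -4)) = 2057*(3 + (-12 + (-4)²)) = 2057*(3 + (-12 + 16)) = 2057*(3 + 4) = 2057*7 = 14399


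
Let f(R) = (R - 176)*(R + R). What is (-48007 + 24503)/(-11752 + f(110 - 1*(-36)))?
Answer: 1469/1282 ≈ 1.1459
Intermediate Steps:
f(R) = 2*R*(-176 + R) (f(R) = (-176 + R)*(2*R) = 2*R*(-176 + R))
(-48007 + 24503)/(-11752 + f(110 - 1*(-36))) = (-48007 + 24503)/(-11752 + 2*(110 - 1*(-36))*(-176 + (110 - 1*(-36)))) = -23504/(-11752 + 2*(110 + 36)*(-176 + (110 + 36))) = -23504/(-11752 + 2*146*(-176 + 146)) = -23504/(-11752 + 2*146*(-30)) = -23504/(-11752 - 8760) = -23504/(-20512) = -23504*(-1/20512) = 1469/1282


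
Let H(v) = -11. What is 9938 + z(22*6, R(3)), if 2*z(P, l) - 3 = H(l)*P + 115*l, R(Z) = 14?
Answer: 20037/2 ≈ 10019.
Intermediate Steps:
z(P, l) = 3/2 - 11*P/2 + 115*l/2 (z(P, l) = 3/2 + (-11*P + 115*l)/2 = 3/2 + (-11*P/2 + 115*l/2) = 3/2 - 11*P/2 + 115*l/2)
9938 + z(22*6, R(3)) = 9938 + (3/2 - 121*6 + (115/2)*14) = 9938 + (3/2 - 11/2*132 + 805) = 9938 + (3/2 - 726 + 805) = 9938 + 161/2 = 20037/2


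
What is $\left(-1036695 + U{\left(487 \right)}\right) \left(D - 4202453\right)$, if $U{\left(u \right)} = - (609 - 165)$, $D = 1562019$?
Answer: $2738497078326$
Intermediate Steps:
$U{\left(u \right)} = -444$ ($U{\left(u \right)} = - (609 - 165) = \left(-1\right) 444 = -444$)
$\left(-1036695 + U{\left(487 \right)}\right) \left(D - 4202453\right) = \left(-1036695 - 444\right) \left(1562019 - 4202453\right) = \left(-1037139\right) \left(-2640434\right) = 2738497078326$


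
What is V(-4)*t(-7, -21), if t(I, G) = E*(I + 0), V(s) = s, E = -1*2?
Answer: -56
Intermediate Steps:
E = -2
t(I, G) = -2*I (t(I, G) = -2*(I + 0) = -2*I)
V(-4)*t(-7, -21) = -(-8)*(-7) = -4*14 = -56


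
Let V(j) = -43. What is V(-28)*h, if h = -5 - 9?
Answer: 602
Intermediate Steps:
h = -14
V(-28)*h = -43*(-14) = 602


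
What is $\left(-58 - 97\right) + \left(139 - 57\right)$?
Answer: $-73$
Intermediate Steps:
$\left(-58 - 97\right) + \left(139 - 57\right) = -155 + \left(139 - 57\right) = -155 + 82 = -73$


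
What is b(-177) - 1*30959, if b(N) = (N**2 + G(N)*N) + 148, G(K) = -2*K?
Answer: -62140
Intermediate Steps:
b(N) = 148 - N**2 (b(N) = (N**2 + (-2*N)*N) + 148 = (N**2 - 2*N**2) + 148 = -N**2 + 148 = 148 - N**2)
b(-177) - 1*30959 = (148 - 1*(-177)**2) - 1*30959 = (148 - 1*31329) - 30959 = (148 - 31329) - 30959 = -31181 - 30959 = -62140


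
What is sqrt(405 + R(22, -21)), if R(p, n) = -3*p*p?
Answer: I*sqrt(1047) ≈ 32.357*I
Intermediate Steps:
R(p, n) = -3*p**2
sqrt(405 + R(22, -21)) = sqrt(405 - 3*22**2) = sqrt(405 - 3*484) = sqrt(405 - 1452) = sqrt(-1047) = I*sqrt(1047)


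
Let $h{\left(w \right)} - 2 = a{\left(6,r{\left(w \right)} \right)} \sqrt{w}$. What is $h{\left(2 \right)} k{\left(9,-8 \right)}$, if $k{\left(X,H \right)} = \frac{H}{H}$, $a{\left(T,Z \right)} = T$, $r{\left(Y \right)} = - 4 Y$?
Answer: $2 + 6 \sqrt{2} \approx 10.485$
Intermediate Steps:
$k{\left(X,H \right)} = 1$
$h{\left(w \right)} = 2 + 6 \sqrt{w}$
$h{\left(2 \right)} k{\left(9,-8 \right)} = \left(2 + 6 \sqrt{2}\right) 1 = 2 + 6 \sqrt{2}$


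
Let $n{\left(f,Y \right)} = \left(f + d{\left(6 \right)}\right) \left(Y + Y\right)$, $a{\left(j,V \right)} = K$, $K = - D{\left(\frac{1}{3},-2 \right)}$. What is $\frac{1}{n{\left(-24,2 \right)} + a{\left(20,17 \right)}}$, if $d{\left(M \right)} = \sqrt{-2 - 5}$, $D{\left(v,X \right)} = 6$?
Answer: $- \frac{51}{5258} - \frac{i \sqrt{7}}{2629} \approx -0.0096995 - 0.0010064 i$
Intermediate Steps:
$d{\left(M \right)} = i \sqrt{7}$ ($d{\left(M \right)} = \sqrt{-7} = i \sqrt{7}$)
$K = -6$ ($K = \left(-1\right) 6 = -6$)
$a{\left(j,V \right)} = -6$
$n{\left(f,Y \right)} = 2 Y \left(f + i \sqrt{7}\right)$ ($n{\left(f,Y \right)} = \left(f + i \sqrt{7}\right) \left(Y + Y\right) = \left(f + i \sqrt{7}\right) 2 Y = 2 Y \left(f + i \sqrt{7}\right)$)
$\frac{1}{n{\left(-24,2 \right)} + a{\left(20,17 \right)}} = \frac{1}{2 \cdot 2 \left(-24 + i \sqrt{7}\right) - 6} = \frac{1}{\left(-96 + 4 i \sqrt{7}\right) - 6} = \frac{1}{-102 + 4 i \sqrt{7}}$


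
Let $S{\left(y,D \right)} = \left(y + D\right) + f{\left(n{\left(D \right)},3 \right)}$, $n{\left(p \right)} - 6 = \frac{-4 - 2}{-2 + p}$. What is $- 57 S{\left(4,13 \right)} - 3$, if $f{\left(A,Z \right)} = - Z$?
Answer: $-801$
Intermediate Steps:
$n{\left(p \right)} = 6 - \frac{6}{-2 + p}$ ($n{\left(p \right)} = 6 + \frac{-4 - 2}{-2 + p} = 6 - \frac{6}{-2 + p}$)
$S{\left(y,D \right)} = -3 + D + y$ ($S{\left(y,D \right)} = \left(y + D\right) - 3 = \left(D + y\right) - 3 = -3 + D + y$)
$- 57 S{\left(4,13 \right)} - 3 = - 57 \left(-3 + 13 + 4\right) - 3 = \left(-57\right) 14 - 3 = -798 - 3 = -801$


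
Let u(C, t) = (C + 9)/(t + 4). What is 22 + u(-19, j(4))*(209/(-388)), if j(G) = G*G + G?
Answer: 103477/4656 ≈ 22.224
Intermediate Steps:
j(G) = G + G**2 (j(G) = G**2 + G = G + G**2)
u(C, t) = (9 + C)/(4 + t)
22 + u(-19, j(4))*(209/(-388)) = 22 + ((9 - 19)/(4 + 4*(1 + 4)))*(209/(-388)) = 22 + (-10/(4 + 4*5))*(209*(-1/388)) = 22 + (-10/(4 + 20))*(-209/388) = 22 + (-10/24)*(-209/388) = 22 + ((1/24)*(-10))*(-209/388) = 22 - 5/12*(-209/388) = 22 + 1045/4656 = 103477/4656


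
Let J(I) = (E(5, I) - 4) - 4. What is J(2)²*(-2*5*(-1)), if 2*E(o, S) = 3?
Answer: 845/2 ≈ 422.50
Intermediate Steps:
E(o, S) = 3/2 (E(o, S) = (½)*3 = 3/2)
J(I) = -13/2 (J(I) = (3/2 - 4) - 4 = -5/2 - 4 = -13/2)
J(2)²*(-2*5*(-1)) = (-13/2)²*(-2*5*(-1)) = 169*(-10*(-1))/4 = (169/4)*10 = 845/2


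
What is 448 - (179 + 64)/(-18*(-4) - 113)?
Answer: 18611/41 ≈ 453.93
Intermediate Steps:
448 - (179 + 64)/(-18*(-4) - 113) = 448 - 243/(72 - 113) = 448 - 243/(-41) = 448 - 243*(-1)/41 = 448 - 1*(-243/41) = 448 + 243/41 = 18611/41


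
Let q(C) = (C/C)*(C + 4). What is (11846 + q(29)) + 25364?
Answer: 37243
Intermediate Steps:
q(C) = 4 + C (q(C) = 1*(4 + C) = 4 + C)
(11846 + q(29)) + 25364 = (11846 + (4 + 29)) + 25364 = (11846 + 33) + 25364 = 11879 + 25364 = 37243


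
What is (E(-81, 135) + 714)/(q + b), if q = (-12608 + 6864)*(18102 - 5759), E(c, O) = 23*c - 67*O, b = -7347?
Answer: 10194/70905539 ≈ 0.00014377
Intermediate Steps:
E(c, O) = -67*O + 23*c
q = -70898192 (q = -5744*12343 = -70898192)
(E(-81, 135) + 714)/(q + b) = ((-67*135 + 23*(-81)) + 714)/(-70898192 - 7347) = ((-9045 - 1863) + 714)/(-70905539) = (-10908 + 714)*(-1/70905539) = -10194*(-1/70905539) = 10194/70905539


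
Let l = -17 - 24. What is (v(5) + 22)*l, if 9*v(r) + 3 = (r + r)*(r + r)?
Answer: -12095/9 ≈ -1343.9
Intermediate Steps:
v(r) = -⅓ + 4*r²/9 (v(r) = -⅓ + ((r + r)*(r + r))/9 = -⅓ + ((2*r)*(2*r))/9 = -⅓ + (4*r²)/9 = -⅓ + 4*r²/9)
l = -41
(v(5) + 22)*l = ((-⅓ + (4/9)*5²) + 22)*(-41) = ((-⅓ + (4/9)*25) + 22)*(-41) = ((-⅓ + 100/9) + 22)*(-41) = (97/9 + 22)*(-41) = (295/9)*(-41) = -12095/9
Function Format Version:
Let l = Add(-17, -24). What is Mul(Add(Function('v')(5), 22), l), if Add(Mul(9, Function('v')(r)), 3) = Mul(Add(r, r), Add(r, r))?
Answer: Rational(-12095, 9) ≈ -1343.9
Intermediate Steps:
Function('v')(r) = Add(Rational(-1, 3), Mul(Rational(4, 9), Pow(r, 2))) (Function('v')(r) = Add(Rational(-1, 3), Mul(Rational(1, 9), Mul(Add(r, r), Add(r, r)))) = Add(Rational(-1, 3), Mul(Rational(1, 9), Mul(Mul(2, r), Mul(2, r)))) = Add(Rational(-1, 3), Mul(Rational(1, 9), Mul(4, Pow(r, 2)))) = Add(Rational(-1, 3), Mul(Rational(4, 9), Pow(r, 2))))
l = -41
Mul(Add(Function('v')(5), 22), l) = Mul(Add(Add(Rational(-1, 3), Mul(Rational(4, 9), Pow(5, 2))), 22), -41) = Mul(Add(Add(Rational(-1, 3), Mul(Rational(4, 9), 25)), 22), -41) = Mul(Add(Add(Rational(-1, 3), Rational(100, 9)), 22), -41) = Mul(Add(Rational(97, 9), 22), -41) = Mul(Rational(295, 9), -41) = Rational(-12095, 9)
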